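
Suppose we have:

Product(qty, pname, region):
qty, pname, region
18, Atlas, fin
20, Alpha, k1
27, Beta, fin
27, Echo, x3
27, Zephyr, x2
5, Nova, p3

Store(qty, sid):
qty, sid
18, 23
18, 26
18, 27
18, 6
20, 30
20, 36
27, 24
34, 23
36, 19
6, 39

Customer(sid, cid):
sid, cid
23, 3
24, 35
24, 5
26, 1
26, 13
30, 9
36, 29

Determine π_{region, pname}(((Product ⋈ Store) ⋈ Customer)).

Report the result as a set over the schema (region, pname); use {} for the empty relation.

{(fin, Atlas), (fin, Beta), (k1, Alpha), (x2, Zephyr), (x3, Echo)}

Joining Product and Store on qty yields {(18, Atlas, fin, 23), (18, Atlas, fin, 26), (18, Atlas, fin, 27), (18, Atlas, fin, 6), (20, Alpha, k1, 30), (20, Alpha, k1, 36), (27, Beta, fin, 24), (27, Echo, x3, 24), (27, Zephyr, x2, 24)}.
Joining (Product ⋈ Store) and Customer on sid yields {(18, Atlas, fin, 23, 3), (18, Atlas, fin, 26, 1), (18, Atlas, fin, 26, 13), (20, Alpha, k1, 30, 9), (20, Alpha, k1, 36, 29), (27, Beta, fin, 24, 35), (27, Beta, fin, 24, 5), (27, Echo, x3, 24, 35), (27, Echo, x3, 24, 5), (27, Zephyr, x2, 24, 35), (27, Zephyr, x2, 24, 5)}.
Keep only column(s) region, pname (6 duplicate(s) eliminated): {(fin, Atlas), (fin, Beta), (k1, Alpha), (x2, Zephyr), (x3, Echo)}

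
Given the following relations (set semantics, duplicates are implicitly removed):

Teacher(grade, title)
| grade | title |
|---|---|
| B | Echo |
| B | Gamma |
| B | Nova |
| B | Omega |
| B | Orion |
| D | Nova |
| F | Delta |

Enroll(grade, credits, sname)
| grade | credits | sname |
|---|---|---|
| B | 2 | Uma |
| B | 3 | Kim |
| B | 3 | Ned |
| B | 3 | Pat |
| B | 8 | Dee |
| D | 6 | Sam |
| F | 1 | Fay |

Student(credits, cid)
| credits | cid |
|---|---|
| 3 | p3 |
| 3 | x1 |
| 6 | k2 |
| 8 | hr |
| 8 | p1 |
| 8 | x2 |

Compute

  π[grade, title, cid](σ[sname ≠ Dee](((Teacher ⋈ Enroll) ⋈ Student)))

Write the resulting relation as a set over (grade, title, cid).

Joining Teacher and Enroll on grade yields {(B, Echo, 2, Uma), (B, Echo, 3, Kim), (B, Echo, 3, Ned), (B, Echo, 3, Pat), (B, Echo, 8, Dee), (B, Gamma, 2, Uma), (B, Gamma, 3, Kim), (B, Gamma, 3, Ned), (B, Gamma, 3, Pat), (B, Gamma, 8, Dee), (B, Nova, 2, Uma), (B, Nova, 3, Kim), (B, Nova, 3, Ned), (B, Nova, 3, Pat), (B, Nova, 8, Dee), (B, Omega, 2, Uma), (B, Omega, 3, Kim), (B, Omega, 3, Ned), (B, Omega, 3, Pat), (B, Omega, 8, Dee), (B, Orion, 2, Uma), (B, Orion, 3, Kim), (B, Orion, 3, Ned), (B, Orion, 3, Pat), (B, Orion, 8, Dee), (D, Nova, 6, Sam), (F, Delta, 1, Fay)}.
Joining (Teacher ⋈ Enroll) and Student on credits yields {(B, Echo, 3, Kim, p3), (B, Echo, 3, Kim, x1), (B, Echo, 3, Ned, p3), (B, Echo, 3, Ned, x1), (B, Echo, 3, Pat, p3), (B, Echo, 3, Pat, x1), (B, Echo, 8, Dee, hr), (B, Echo, 8, Dee, p1), (B, Echo, 8, Dee, x2), (B, Gamma, 3, Kim, p3), (B, Gamma, 3, Kim, x1), (B, Gamma, 3, Ned, p3), (B, Gamma, 3, Ned, x1), (B, Gamma, 3, Pat, p3), (B, Gamma, 3, Pat, x1), (B, Gamma, 8, Dee, hr), (B, Gamma, 8, Dee, p1), (B, Gamma, 8, Dee, x2), (B, Nova, 3, Kim, p3), (B, Nova, 3, Kim, x1), (B, Nova, 3, Ned, p3), (B, Nova, 3, Ned, x1), (B, Nova, 3, Pat, p3), (B, Nova, 3, Pat, x1), (B, Nova, 8, Dee, hr), (B, Nova, 8, Dee, p1), (B, Nova, 8, Dee, x2), (B, Omega, 3, Kim, p3), (B, Omega, 3, Kim, x1), (B, Omega, 3, Ned, p3), (B, Omega, 3, Ned, x1), (B, Omega, 3, Pat, p3), (B, Omega, 3, Pat, x1), (B, Omega, 8, Dee, hr), (B, Omega, 8, Dee, p1), (B, Omega, 8, Dee, x2), (B, Orion, 3, Kim, p3), (B, Orion, 3, Kim, x1), (B, Orion, 3, Ned, p3), (B, Orion, 3, Ned, x1), (B, Orion, 3, Pat, p3), (B, Orion, 3, Pat, x1), (B, Orion, 8, Dee, hr), (B, Orion, 8, Dee, p1), (B, Orion, 8, Dee, x2), (D, Nova, 6, Sam, k2)}.
Apply σ_{sname ≠ Dee}; surviving tuples: {(B, Echo, 3, Kim, p3), (B, Echo, 3, Kim, x1), (B, Echo, 3, Ned, p3), (B, Echo, 3, Ned, x1), (B, Echo, 3, Pat, p3), (B, Echo, 3, Pat, x1), (B, Gamma, 3, Kim, p3), (B, Gamma, 3, Kim, x1), (B, Gamma, 3, Ned, p3), (B, Gamma, 3, Ned, x1), (B, Gamma, 3, Pat, p3), (B, Gamma, 3, Pat, x1), (B, Nova, 3, Kim, p3), (B, Nova, 3, Kim, x1), (B, Nova, 3, Ned, p3), (B, Nova, 3, Ned, x1), (B, Nova, 3, Pat, p3), (B, Nova, 3, Pat, x1), (B, Omega, 3, Kim, p3), (B, Omega, 3, Kim, x1), (B, Omega, 3, Ned, p3), (B, Omega, 3, Ned, x1), (B, Omega, 3, Pat, p3), (B, Omega, 3, Pat, x1), (B, Orion, 3, Kim, p3), (B, Orion, 3, Kim, x1), (B, Orion, 3, Ned, p3), (B, Orion, 3, Ned, x1), (B, Orion, 3, Pat, p3), (B, Orion, 3, Pat, x1), (D, Nova, 6, Sam, k2)}
π[grade, title, cid]: project onto (grade, title, cid) (20 duplicate(s) eliminated) → {(B, Echo, p3), (B, Echo, x1), (B, Gamma, p3), (B, Gamma, x1), (B, Nova, p3), (B, Nova, x1), (B, Omega, p3), (B, Omega, x1), (B, Orion, p3), (B, Orion, x1), (D, Nova, k2)}

{(B, Echo, p3), (B, Echo, x1), (B, Gamma, p3), (B, Gamma, x1), (B, Nova, p3), (B, Nova, x1), (B, Omega, p3), (B, Omega, x1), (B, Orion, p3), (B, Orion, x1), (D, Nova, k2)}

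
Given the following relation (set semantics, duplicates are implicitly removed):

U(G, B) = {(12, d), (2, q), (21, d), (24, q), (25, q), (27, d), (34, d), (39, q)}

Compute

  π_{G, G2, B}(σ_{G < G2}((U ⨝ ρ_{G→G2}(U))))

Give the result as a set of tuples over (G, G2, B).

{(12, 21, d), (12, 27, d), (12, 34, d), (2, 24, q), (2, 25, q), (2, 39, q), (21, 27, d), (21, 34, d), (24, 25, q), (24, 39, q), (25, 39, q), (27, 34, d)}

ρ[G→G2]: schema becomes (G2, B); tuples unchanged.
U ⋈ ρ_{G→G2}(U) (natural join on B): {(12, d, 12), (12, d, 21), (12, d, 27), (12, d, 34), (2, q, 2), (2, q, 24), (2, q, 25), (2, q, 39), (21, d, 12), (21, d, 21), (21, d, 27), (21, d, 34), (24, q, 2), (24, q, 24), (24, q, 25), (24, q, 39), (25, q, 2), (25, q, 24), (25, q, 25), (25, q, 39), (27, d, 12), (27, d, 21), (27, d, 27), (27, d, 34), (34, d, 12), (34, d, 21), (34, d, 27), (34, d, 34), (39, q, 2), (39, q, 24), (39, q, 25), (39, q, 39)}
σ[G < G2]: keep tuples satisfying G < G2 → {(12, d, 21), (12, d, 27), (12, d, 34), (2, q, 24), (2, q, 25), (2, q, 39), (21, d, 27), (21, d, 34), (24, q, 25), (24, q, 39), (25, q, 39), (27, d, 34)}
Keep only column(s) G, G2, B: {(12, 21, d), (12, 27, d), (12, 34, d), (2, 24, q), (2, 25, q), (2, 39, q), (21, 27, d), (21, 34, d), (24, 25, q), (24, 39, q), (25, 39, q), (27, 34, d)}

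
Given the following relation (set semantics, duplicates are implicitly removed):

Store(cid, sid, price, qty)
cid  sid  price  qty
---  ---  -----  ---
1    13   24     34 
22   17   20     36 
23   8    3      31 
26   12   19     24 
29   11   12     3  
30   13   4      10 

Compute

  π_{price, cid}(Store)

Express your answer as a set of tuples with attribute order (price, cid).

{(12, 29), (19, 26), (20, 22), (24, 1), (3, 23), (4, 30)}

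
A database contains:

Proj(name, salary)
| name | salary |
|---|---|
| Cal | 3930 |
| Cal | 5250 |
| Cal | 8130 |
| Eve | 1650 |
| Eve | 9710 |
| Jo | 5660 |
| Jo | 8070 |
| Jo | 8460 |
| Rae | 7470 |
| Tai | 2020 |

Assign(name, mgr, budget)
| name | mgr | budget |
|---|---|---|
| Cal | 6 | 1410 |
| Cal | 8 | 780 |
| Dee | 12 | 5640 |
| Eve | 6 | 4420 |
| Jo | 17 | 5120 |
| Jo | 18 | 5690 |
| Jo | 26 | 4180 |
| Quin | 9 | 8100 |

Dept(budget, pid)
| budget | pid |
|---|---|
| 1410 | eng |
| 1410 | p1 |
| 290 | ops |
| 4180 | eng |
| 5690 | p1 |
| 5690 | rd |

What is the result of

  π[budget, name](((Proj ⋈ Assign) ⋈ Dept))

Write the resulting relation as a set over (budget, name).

{(1410, Cal), (4180, Jo), (5690, Jo)}

Joining Proj and Assign on name yields {(Cal, 3930, 6, 1410), (Cal, 3930, 8, 780), (Cal, 5250, 6, 1410), (Cal, 5250, 8, 780), (Cal, 8130, 6, 1410), (Cal, 8130, 8, 780), (Eve, 1650, 6, 4420), (Eve, 9710, 6, 4420), (Jo, 5660, 17, 5120), (Jo, 5660, 18, 5690), (Jo, 5660, 26, 4180), (Jo, 8070, 17, 5120), (Jo, 8070, 18, 5690), (Jo, 8070, 26, 4180), (Jo, 8460, 17, 5120), (Jo, 8460, 18, 5690), (Jo, 8460, 26, 4180)}.
Joining (Proj ⋈ Assign) and Dept on budget yields {(Cal, 3930, 6, 1410, eng), (Cal, 3930, 6, 1410, p1), (Cal, 5250, 6, 1410, eng), (Cal, 5250, 6, 1410, p1), (Cal, 8130, 6, 1410, eng), (Cal, 8130, 6, 1410, p1), (Jo, 5660, 18, 5690, p1), (Jo, 5660, 18, 5690, rd), (Jo, 5660, 26, 4180, eng), (Jo, 8070, 18, 5690, p1), (Jo, 8070, 18, 5690, rd), (Jo, 8070, 26, 4180, eng), (Jo, 8460, 18, 5690, p1), (Jo, 8460, 18, 5690, rd), (Jo, 8460, 26, 4180, eng)}.
Projecting to budget, name (12 duplicate(s) eliminated): {(1410, Cal), (4180, Jo), (5690, Jo)}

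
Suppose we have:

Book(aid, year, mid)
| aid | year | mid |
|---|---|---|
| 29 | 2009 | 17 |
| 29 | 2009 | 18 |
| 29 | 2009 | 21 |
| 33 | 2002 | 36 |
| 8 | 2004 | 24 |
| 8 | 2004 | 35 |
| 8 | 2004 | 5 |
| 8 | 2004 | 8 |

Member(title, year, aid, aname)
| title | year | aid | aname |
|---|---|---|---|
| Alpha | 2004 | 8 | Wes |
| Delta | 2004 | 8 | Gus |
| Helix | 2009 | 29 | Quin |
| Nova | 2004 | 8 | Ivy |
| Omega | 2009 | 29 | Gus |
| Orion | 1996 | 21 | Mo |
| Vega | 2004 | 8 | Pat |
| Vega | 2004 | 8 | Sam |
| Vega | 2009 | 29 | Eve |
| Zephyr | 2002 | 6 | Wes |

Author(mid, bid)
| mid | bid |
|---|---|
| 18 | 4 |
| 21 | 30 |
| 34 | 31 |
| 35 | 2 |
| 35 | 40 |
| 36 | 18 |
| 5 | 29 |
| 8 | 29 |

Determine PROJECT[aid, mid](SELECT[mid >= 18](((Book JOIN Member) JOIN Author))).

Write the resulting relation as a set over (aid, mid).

{(29, 18), (29, 21), (8, 35)}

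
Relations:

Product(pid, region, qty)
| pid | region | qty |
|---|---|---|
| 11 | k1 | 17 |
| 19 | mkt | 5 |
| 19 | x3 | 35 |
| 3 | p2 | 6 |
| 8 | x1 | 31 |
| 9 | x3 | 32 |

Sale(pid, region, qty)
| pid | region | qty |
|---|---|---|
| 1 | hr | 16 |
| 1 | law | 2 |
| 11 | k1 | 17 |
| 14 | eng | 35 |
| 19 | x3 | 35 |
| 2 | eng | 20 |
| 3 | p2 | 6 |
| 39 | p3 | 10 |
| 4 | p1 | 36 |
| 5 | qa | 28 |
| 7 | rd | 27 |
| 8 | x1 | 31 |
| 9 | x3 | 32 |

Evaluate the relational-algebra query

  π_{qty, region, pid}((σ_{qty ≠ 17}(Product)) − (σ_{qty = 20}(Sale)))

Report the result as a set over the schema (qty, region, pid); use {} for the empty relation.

{(31, x1, 8), (32, x3, 9), (35, x3, 19), (5, mkt, 19), (6, p2, 3)}

σ[qty ≠ 17]: keep tuples satisfying qty ≠ 17 → {(19, mkt, 5), (19, x3, 35), (3, p2, 6), (8, x1, 31), (9, x3, 32)}
σ[qty = 20]: keep tuples satisfying qty = 20 → {(2, eng, 20)}
Difference: {(19, mkt, 5), (19, x3, 35), (3, p2, 6), (8, x1, 31), (9, x3, 32)} with {(2, eng, 20)} → {(19, mkt, 5), (19, x3, 35), (3, p2, 6), (8, x1, 31), (9, x3, 32)}
Keep only column(s) qty, region, pid: {(31, x1, 8), (32, x3, 9), (35, x3, 19), (5, mkt, 19), (6, p2, 3)}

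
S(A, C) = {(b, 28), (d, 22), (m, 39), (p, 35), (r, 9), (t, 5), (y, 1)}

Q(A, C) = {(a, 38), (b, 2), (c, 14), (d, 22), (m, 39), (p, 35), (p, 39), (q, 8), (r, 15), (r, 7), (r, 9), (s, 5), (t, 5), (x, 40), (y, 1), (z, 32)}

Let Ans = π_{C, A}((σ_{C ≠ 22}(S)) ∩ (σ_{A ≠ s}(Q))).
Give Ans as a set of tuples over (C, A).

{(1, y), (35, p), (39, m), (5, t), (9, r)}

σ[C ≠ 22]: keep tuples satisfying C ≠ 22 → {(b, 28), (m, 39), (p, 35), (r, 9), (t, 5), (y, 1)}
σ[A ≠ s]: keep tuples satisfying A ≠ s → {(a, 38), (b, 2), (c, 14), (d, 22), (m, 39), (p, 35), (p, 39), (q, 8), (r, 15), (r, 7), (r, 9), (t, 5), (x, 40), (y, 1), (z, 32)}
Intersection: {(b, 28), (m, 39), (p, 35), (r, 9), (t, 5), (y, 1)} with {(a, 38), (b, 2), (c, 14), (d, 22), (m, 39), (p, 35), (p, 39), (q, 8), (r, 15), (r, 7), (r, 9), (t, 5), (x, 40), (y, 1), (z, 32)} → {(m, 39), (p, 35), (r, 9), (t, 5), (y, 1)}
π_{C, A} gives {(1, y), (35, p), (39, m), (5, t), (9, r)}.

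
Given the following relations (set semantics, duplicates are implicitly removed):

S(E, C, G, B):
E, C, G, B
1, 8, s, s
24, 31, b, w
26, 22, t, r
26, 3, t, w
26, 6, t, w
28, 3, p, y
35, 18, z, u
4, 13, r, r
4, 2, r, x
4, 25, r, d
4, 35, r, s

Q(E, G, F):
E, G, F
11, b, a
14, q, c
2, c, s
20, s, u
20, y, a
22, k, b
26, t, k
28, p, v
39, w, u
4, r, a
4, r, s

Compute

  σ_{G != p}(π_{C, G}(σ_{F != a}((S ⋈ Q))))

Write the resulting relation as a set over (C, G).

{(13, r), (2, r), (22, t), (25, r), (3, t), (35, r), (6, t)}

S ⋈ Q (natural join on E, G): {(26, 22, t, r, k), (26, 3, t, w, k), (26, 6, t, w, k), (28, 3, p, y, v), (4, 13, r, r, a), (4, 13, r, r, s), (4, 2, r, x, a), (4, 2, r, x, s), (4, 25, r, d, a), (4, 25, r, d, s), (4, 35, r, s, a), (4, 35, r, s, s)}
Selection F != a: {(26, 22, t, r, k), (26, 3, t, w, k), (26, 6, t, w, k), (28, 3, p, y, v), (4, 13, r, r, s), (4, 2, r, x, s), (4, 25, r, d, s), (4, 35, r, s, s)}
π_{C, G} gives {(13, r), (2, r), (22, t), (25, r), (3, p), (3, t), (35, r), (6, t)}.
Selection G != p: {(13, r), (2, r), (22, t), (25, r), (3, t), (35, r), (6, t)}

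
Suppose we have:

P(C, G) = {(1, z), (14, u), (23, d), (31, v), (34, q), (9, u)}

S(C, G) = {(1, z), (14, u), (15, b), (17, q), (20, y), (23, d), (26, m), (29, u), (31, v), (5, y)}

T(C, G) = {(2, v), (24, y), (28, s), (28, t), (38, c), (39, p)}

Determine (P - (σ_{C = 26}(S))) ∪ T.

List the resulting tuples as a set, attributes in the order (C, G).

Apply σ_{C = 26}; surviving tuples: {(26, m)}
Set difference of the two operands is {(1, z), (14, u), (23, d), (31, v), (34, q), (9, u)}.
Set union of the two operands is {(1, z), (14, u), (2, v), (23, d), (24, y), (28, s), (28, t), (31, v), (34, q), (38, c), (39, p), (9, u)}.

{(1, z), (14, u), (2, v), (23, d), (24, y), (28, s), (28, t), (31, v), (34, q), (38, c), (39, p), (9, u)}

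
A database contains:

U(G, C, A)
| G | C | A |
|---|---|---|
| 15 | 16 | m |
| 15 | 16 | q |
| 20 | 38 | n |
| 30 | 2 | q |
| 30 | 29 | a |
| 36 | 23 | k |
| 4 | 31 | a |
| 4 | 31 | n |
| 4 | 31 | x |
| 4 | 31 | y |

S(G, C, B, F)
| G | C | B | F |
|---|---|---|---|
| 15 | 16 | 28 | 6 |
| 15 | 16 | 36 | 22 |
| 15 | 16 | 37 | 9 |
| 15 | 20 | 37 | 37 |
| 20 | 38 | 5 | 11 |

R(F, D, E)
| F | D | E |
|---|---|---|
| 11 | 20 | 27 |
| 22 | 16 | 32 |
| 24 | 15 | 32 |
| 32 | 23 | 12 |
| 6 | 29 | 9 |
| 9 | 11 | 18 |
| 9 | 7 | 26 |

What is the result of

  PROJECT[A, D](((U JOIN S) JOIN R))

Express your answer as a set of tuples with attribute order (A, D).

Natural join on G, C: {(15, 16, m, 28, 6), (15, 16, m, 36, 22), (15, 16, m, 37, 9), (15, 16, q, 28, 6), (15, 16, q, 36, 22), (15, 16, q, 37, 9), (20, 38, n, 5, 11)}
Natural join on F: {(15, 16, m, 28, 6, 29, 9), (15, 16, m, 36, 22, 16, 32), (15, 16, m, 37, 9, 11, 18), (15, 16, m, 37, 9, 7, 26), (15, 16, q, 28, 6, 29, 9), (15, 16, q, 36, 22, 16, 32), (15, 16, q, 37, 9, 11, 18), (15, 16, q, 37, 9, 7, 26), (20, 38, n, 5, 11, 20, 27)}
π[A, D]: project onto (A, D) → {(m, 11), (m, 16), (m, 29), (m, 7), (n, 20), (q, 11), (q, 16), (q, 29), (q, 7)}

{(m, 11), (m, 16), (m, 29), (m, 7), (n, 20), (q, 11), (q, 16), (q, 29), (q, 7)}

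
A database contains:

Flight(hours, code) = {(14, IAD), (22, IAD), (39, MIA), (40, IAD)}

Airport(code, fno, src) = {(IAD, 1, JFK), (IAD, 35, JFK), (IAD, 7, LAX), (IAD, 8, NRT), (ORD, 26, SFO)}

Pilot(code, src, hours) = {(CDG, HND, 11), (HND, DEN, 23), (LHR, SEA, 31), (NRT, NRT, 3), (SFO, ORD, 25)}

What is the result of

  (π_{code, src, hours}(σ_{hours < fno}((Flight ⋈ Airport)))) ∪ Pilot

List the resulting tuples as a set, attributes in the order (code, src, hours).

{(CDG, HND, 11), (HND, DEN, 23), (IAD, JFK, 14), (IAD, JFK, 22), (LHR, SEA, 31), (NRT, NRT, 3), (SFO, ORD, 25)}

Natural join on code: {(14, IAD, 1, JFK), (14, IAD, 35, JFK), (14, IAD, 7, LAX), (14, IAD, 8, NRT), (22, IAD, 1, JFK), (22, IAD, 35, JFK), (22, IAD, 7, LAX), (22, IAD, 8, NRT), (40, IAD, 1, JFK), (40, IAD, 35, JFK), (40, IAD, 7, LAX), (40, IAD, 8, NRT)}
Apply σ_{hours < fno}; surviving tuples: {(14, IAD, 35, JFK), (22, IAD, 35, JFK)}
Keep only column(s) code, src, hours: {(IAD, JFK, 14), (IAD, JFK, 22)}
Taking the union: {(CDG, HND, 11), (HND, DEN, 23), (IAD, JFK, 14), (IAD, JFK, 22), (LHR, SEA, 31), (NRT, NRT, 3), (SFO, ORD, 25)}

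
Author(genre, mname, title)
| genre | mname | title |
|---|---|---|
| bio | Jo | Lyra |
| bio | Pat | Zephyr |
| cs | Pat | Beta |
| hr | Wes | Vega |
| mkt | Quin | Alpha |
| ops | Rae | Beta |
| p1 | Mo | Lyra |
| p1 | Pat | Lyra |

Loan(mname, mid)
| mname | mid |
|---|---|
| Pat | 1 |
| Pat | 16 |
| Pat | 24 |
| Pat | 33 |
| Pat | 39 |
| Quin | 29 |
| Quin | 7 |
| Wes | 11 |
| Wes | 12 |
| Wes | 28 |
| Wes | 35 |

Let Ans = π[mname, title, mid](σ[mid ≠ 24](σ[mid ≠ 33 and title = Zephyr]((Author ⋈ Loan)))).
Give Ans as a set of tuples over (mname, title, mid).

Author ⋈ Loan (natural join on mname): {(bio, Pat, Zephyr, 1), (bio, Pat, Zephyr, 16), (bio, Pat, Zephyr, 24), (bio, Pat, Zephyr, 33), (bio, Pat, Zephyr, 39), (cs, Pat, Beta, 1), (cs, Pat, Beta, 16), (cs, Pat, Beta, 24), (cs, Pat, Beta, 33), (cs, Pat, Beta, 39), (hr, Wes, Vega, 11), (hr, Wes, Vega, 12), (hr, Wes, Vega, 28), (hr, Wes, Vega, 35), (mkt, Quin, Alpha, 29), (mkt, Quin, Alpha, 7), (p1, Pat, Lyra, 1), (p1, Pat, Lyra, 16), (p1, Pat, Lyra, 24), (p1, Pat, Lyra, 33), (p1, Pat, Lyra, 39)}
σ[mid ≠ 33 and title = Zephyr]: keep tuples satisfying mid ≠ 33 and title = Zephyr → {(bio, Pat, Zephyr, 1), (bio, Pat, Zephyr, 16), (bio, Pat, Zephyr, 24), (bio, Pat, Zephyr, 39)}
σ[mid ≠ 24]: keep tuples satisfying mid ≠ 24 → {(bio, Pat, Zephyr, 1), (bio, Pat, Zephyr, 16), (bio, Pat, Zephyr, 39)}
π[mname, title, mid]: project onto (mname, title, mid) → {(Pat, Zephyr, 1), (Pat, Zephyr, 16), (Pat, Zephyr, 39)}

{(Pat, Zephyr, 1), (Pat, Zephyr, 16), (Pat, Zephyr, 39)}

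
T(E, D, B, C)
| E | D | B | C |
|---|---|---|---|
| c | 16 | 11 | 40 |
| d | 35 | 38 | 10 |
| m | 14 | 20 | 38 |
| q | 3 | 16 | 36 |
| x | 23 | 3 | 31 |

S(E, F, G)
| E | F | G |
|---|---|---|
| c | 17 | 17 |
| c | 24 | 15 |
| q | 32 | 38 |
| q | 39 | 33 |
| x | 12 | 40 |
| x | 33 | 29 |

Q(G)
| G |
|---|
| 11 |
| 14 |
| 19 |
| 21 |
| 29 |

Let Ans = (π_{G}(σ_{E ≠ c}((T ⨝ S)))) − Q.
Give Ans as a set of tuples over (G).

T ⋈ S (natural join on E): {(c, 16, 11, 40, 17, 17), (c, 16, 11, 40, 24, 15), (q, 3, 16, 36, 32, 38), (q, 3, 16, 36, 39, 33), (x, 23, 3, 31, 12, 40), (x, 23, 3, 31, 33, 29)}
σ[E ≠ c]: keep tuples satisfying E ≠ c → {(q, 3, 16, 36, 32, 38), (q, 3, 16, 36, 39, 33), (x, 23, 3, 31, 12, 40), (x, 23, 3, 31, 33, 29)}
Projecting to G: {29, 33, 38, 40}
Difference: {29, 33, 38, 40} with {11, 14, 19, 21, 29} → {33, 38, 40}

{33, 38, 40}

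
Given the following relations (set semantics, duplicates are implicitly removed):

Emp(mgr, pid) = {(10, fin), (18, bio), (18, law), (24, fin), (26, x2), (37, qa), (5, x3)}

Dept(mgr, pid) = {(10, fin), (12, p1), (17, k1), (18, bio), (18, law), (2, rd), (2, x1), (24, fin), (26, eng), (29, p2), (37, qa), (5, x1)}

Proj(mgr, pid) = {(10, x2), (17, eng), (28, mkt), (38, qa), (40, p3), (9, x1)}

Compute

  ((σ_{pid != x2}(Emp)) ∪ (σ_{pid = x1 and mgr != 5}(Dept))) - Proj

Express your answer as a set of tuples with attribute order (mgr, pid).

{(10, fin), (18, bio), (18, law), (2, x1), (24, fin), (37, qa), (5, x3)}

Selection pid != x2: {(10, fin), (18, bio), (18, law), (24, fin), (37, qa), (5, x3)}
Selection pid = x1 and mgr != 5: {(2, x1)}
Taking the union: {(10, fin), (18, bio), (18, law), (2, x1), (24, fin), (37, qa), (5, x3)}
Taking the difference: {(10, fin), (18, bio), (18, law), (2, x1), (24, fin), (37, qa), (5, x3)}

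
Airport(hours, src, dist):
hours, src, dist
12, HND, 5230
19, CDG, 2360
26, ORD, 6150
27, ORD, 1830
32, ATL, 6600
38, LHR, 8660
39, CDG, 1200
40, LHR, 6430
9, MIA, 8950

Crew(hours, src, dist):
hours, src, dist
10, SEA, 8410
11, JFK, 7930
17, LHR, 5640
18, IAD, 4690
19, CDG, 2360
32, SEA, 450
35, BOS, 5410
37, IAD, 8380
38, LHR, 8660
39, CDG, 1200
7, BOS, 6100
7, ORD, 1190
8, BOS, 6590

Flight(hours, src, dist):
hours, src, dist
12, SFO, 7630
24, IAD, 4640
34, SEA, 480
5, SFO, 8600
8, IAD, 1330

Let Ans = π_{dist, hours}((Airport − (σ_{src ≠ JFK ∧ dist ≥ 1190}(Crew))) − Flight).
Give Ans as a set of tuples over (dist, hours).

{(1830, 27), (5230, 12), (6150, 26), (6430, 40), (6600, 32), (8950, 9)}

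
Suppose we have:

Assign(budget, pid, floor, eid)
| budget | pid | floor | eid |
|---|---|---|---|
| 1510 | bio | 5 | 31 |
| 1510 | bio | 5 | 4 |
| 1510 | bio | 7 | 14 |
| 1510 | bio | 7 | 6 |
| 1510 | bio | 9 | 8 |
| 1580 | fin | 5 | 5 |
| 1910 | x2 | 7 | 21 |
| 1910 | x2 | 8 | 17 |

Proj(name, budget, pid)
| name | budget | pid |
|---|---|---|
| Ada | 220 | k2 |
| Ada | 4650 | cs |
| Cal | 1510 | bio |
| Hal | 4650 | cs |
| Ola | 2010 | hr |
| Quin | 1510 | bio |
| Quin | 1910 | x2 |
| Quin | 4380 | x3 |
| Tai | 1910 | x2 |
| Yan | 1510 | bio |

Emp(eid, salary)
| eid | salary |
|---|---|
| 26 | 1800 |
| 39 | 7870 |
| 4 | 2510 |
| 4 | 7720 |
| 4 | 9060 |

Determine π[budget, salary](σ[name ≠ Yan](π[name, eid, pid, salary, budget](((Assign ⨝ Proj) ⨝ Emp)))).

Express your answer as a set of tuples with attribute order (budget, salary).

Assign ⋈ Proj (natural join on budget, pid): {(1510, bio, 5, 31, Cal), (1510, bio, 5, 31, Quin), (1510, bio, 5, 31, Yan), (1510, bio, 5, 4, Cal), (1510, bio, 5, 4, Quin), (1510, bio, 5, 4, Yan), (1510, bio, 7, 14, Cal), (1510, bio, 7, 14, Quin), (1510, bio, 7, 14, Yan), (1510, bio, 7, 6, Cal), (1510, bio, 7, 6, Quin), (1510, bio, 7, 6, Yan), (1510, bio, 9, 8, Cal), (1510, bio, 9, 8, Quin), (1510, bio, 9, 8, Yan), (1910, x2, 7, 21, Quin), (1910, x2, 7, 21, Tai), (1910, x2, 8, 17, Quin), (1910, x2, 8, 17, Tai)}
(Assign ⨝ Proj) ⋈ Emp (natural join on eid): {(1510, bio, 5, 4, Cal, 2510), (1510, bio, 5, 4, Cal, 7720), (1510, bio, 5, 4, Cal, 9060), (1510, bio, 5, 4, Quin, 2510), (1510, bio, 5, 4, Quin, 7720), (1510, bio, 5, 4, Quin, 9060), (1510, bio, 5, 4, Yan, 2510), (1510, bio, 5, 4, Yan, 7720), (1510, bio, 5, 4, Yan, 9060)}
Projecting to name, eid, pid, salary, budget: {(Cal, 4, bio, 2510, 1510), (Cal, 4, bio, 7720, 1510), (Cal, 4, bio, 9060, 1510), (Quin, 4, bio, 2510, 1510), (Quin, 4, bio, 7720, 1510), (Quin, 4, bio, 9060, 1510), (Yan, 4, bio, 2510, 1510), (Yan, 4, bio, 7720, 1510), (Yan, 4, bio, 9060, 1510)}
Apply σ_{name ≠ Yan}; surviving tuples: {(Cal, 4, bio, 2510, 1510), (Cal, 4, bio, 7720, 1510), (Cal, 4, bio, 9060, 1510), (Quin, 4, bio, 2510, 1510), (Quin, 4, bio, 7720, 1510), (Quin, 4, bio, 9060, 1510)}
Projecting to budget, salary (3 duplicate(s) eliminated): {(1510, 2510), (1510, 7720), (1510, 9060)}

{(1510, 2510), (1510, 7720), (1510, 9060)}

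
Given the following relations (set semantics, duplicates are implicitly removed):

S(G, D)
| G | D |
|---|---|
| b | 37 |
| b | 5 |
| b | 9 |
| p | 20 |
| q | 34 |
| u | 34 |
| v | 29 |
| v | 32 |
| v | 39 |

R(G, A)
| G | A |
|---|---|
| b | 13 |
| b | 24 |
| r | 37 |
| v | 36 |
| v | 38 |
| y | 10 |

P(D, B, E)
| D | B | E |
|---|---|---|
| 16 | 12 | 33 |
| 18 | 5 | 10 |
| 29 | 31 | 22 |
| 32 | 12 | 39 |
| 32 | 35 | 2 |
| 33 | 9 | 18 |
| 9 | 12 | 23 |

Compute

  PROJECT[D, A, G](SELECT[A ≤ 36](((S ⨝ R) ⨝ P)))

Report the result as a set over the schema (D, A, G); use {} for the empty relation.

{(29, 36, v), (32, 36, v), (9, 13, b), (9, 24, b)}

Natural join on G: {(b, 37, 13), (b, 37, 24), (b, 5, 13), (b, 5, 24), (b, 9, 13), (b, 9, 24), (v, 29, 36), (v, 29, 38), (v, 32, 36), (v, 32, 38), (v, 39, 36), (v, 39, 38)}
Natural join on D: {(b, 9, 13, 12, 23), (b, 9, 24, 12, 23), (v, 29, 36, 31, 22), (v, 29, 38, 31, 22), (v, 32, 36, 12, 39), (v, 32, 36, 35, 2), (v, 32, 38, 12, 39), (v, 32, 38, 35, 2)}
Apply σ_{A ≤ 36}; surviving tuples: {(b, 9, 13, 12, 23), (b, 9, 24, 12, 23), (v, 29, 36, 31, 22), (v, 32, 36, 12, 39), (v, 32, 36, 35, 2)}
π[D, A, G]: project onto (D, A, G) (1 duplicate(s) eliminated) → {(29, 36, v), (32, 36, v), (9, 13, b), (9, 24, b)}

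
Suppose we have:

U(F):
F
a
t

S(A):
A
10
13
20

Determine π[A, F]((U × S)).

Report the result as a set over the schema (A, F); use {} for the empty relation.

{(10, a), (10, t), (13, a), (13, t), (20, a), (20, t)}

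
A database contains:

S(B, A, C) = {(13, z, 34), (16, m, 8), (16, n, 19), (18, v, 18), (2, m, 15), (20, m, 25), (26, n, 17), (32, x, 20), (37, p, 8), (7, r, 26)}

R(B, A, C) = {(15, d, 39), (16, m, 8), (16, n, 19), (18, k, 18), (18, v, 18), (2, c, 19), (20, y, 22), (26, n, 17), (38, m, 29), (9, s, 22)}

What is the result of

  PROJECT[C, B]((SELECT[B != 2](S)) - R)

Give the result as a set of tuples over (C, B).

{(20, 32), (25, 20), (26, 7), (34, 13), (8, 37)}

Selection B != 2: {(13, z, 34), (16, m, 8), (16, n, 19), (18, v, 18), (20, m, 25), (26, n, 17), (32, x, 20), (37, p, 8), (7, r, 26)}
Taking the difference: {(13, z, 34), (20, m, 25), (32, x, 20), (37, p, 8), (7, r, 26)}
Projecting to C, B: {(20, 32), (25, 20), (26, 7), (34, 13), (8, 37)}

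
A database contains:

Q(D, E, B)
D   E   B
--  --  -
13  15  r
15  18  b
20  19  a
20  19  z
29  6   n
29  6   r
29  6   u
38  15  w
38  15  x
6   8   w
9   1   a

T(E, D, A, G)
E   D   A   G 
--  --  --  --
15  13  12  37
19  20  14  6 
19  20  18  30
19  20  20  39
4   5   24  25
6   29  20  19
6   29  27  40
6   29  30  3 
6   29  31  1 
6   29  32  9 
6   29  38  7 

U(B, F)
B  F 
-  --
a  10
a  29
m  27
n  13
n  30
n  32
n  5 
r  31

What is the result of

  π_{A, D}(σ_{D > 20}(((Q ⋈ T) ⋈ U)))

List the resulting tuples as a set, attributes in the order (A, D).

{(20, 29), (27, 29), (30, 29), (31, 29), (32, 29), (38, 29)}

Joining Q and T on D, E yields {(13, 15, r, 12, 37), (20, 19, a, 14, 6), (20, 19, a, 18, 30), (20, 19, a, 20, 39), (20, 19, z, 14, 6), (20, 19, z, 18, 30), (20, 19, z, 20, 39), (29, 6, n, 20, 19), (29, 6, n, 27, 40), (29, 6, n, 30, 3), (29, 6, n, 31, 1), (29, 6, n, 32, 9), (29, 6, n, 38, 7), (29, 6, r, 20, 19), (29, 6, r, 27, 40), (29, 6, r, 30, 3), (29, 6, r, 31, 1), (29, 6, r, 32, 9), (29, 6, r, 38, 7), (29, 6, u, 20, 19), (29, 6, u, 27, 40), (29, 6, u, 30, 3), (29, 6, u, 31, 1), (29, 6, u, 32, 9), (29, 6, u, 38, 7)}.
Joining (Q ⋈ T) and U on B yields {(13, 15, r, 12, 37, 31), (20, 19, a, 14, 6, 10), (20, 19, a, 14, 6, 29), (20, 19, a, 18, 30, 10), (20, 19, a, 18, 30, 29), (20, 19, a, 20, 39, 10), (20, 19, a, 20, 39, 29), (29, 6, n, 20, 19, 13), (29, 6, n, 20, 19, 30), (29, 6, n, 20, 19, 32), (29, 6, n, 20, 19, 5), (29, 6, n, 27, 40, 13), (29, 6, n, 27, 40, 30), (29, 6, n, 27, 40, 32), (29, 6, n, 27, 40, 5), (29, 6, n, 30, 3, 13), (29, 6, n, 30, 3, 30), (29, 6, n, 30, 3, 32), (29, 6, n, 30, 3, 5), (29, 6, n, 31, 1, 13), (29, 6, n, 31, 1, 30), (29, 6, n, 31, 1, 32), (29, 6, n, 31, 1, 5), (29, 6, n, 32, 9, 13), (29, 6, n, 32, 9, 30), (29, 6, n, 32, 9, 32), (29, 6, n, 32, 9, 5), (29, 6, n, 38, 7, 13), (29, 6, n, 38, 7, 30), (29, 6, n, 38, 7, 32), (29, 6, n, 38, 7, 5), (29, 6, r, 20, 19, 31), (29, 6, r, 27, 40, 31), (29, 6, r, 30, 3, 31), (29, 6, r, 31, 1, 31), (29, 6, r, 32, 9, 31), (29, 6, r, 38, 7, 31)}.
Filtering on D > 20 leaves {(29, 6, n, 20, 19, 13), (29, 6, n, 20, 19, 30), (29, 6, n, 20, 19, 32), (29, 6, n, 20, 19, 5), (29, 6, n, 27, 40, 13), (29, 6, n, 27, 40, 30), (29, 6, n, 27, 40, 32), (29, 6, n, 27, 40, 5), (29, 6, n, 30, 3, 13), (29, 6, n, 30, 3, 30), (29, 6, n, 30, 3, 32), (29, 6, n, 30, 3, 5), (29, 6, n, 31, 1, 13), (29, 6, n, 31, 1, 30), (29, 6, n, 31, 1, 32), (29, 6, n, 31, 1, 5), (29, 6, n, 32, 9, 13), (29, 6, n, 32, 9, 30), (29, 6, n, 32, 9, 32), (29, 6, n, 32, 9, 5), (29, 6, n, 38, 7, 13), (29, 6, n, 38, 7, 30), (29, 6, n, 38, 7, 32), (29, 6, n, 38, 7, 5), (29, 6, r, 20, 19, 31), (29, 6, r, 27, 40, 31), (29, 6, r, 30, 3, 31), (29, 6, r, 31, 1, 31), (29, 6, r, 32, 9, 31), (29, 6, r, 38, 7, 31)}.
π[A, D]: project onto (A, D) (24 duplicate(s) eliminated) → {(20, 29), (27, 29), (30, 29), (31, 29), (32, 29), (38, 29)}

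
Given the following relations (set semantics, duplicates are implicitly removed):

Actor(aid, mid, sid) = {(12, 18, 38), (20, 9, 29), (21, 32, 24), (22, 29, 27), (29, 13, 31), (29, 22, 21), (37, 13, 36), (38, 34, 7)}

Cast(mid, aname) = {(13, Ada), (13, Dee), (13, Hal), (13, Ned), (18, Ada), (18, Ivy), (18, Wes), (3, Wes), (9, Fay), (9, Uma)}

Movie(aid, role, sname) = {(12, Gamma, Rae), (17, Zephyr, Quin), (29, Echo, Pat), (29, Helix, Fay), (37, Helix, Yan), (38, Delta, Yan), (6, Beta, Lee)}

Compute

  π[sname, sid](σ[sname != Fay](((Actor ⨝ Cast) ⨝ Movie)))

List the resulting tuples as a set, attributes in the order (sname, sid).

{(Pat, 31), (Rae, 38), (Yan, 36)}

Actor ⋈ Cast (natural join on mid): {(12, 18, 38, Ada), (12, 18, 38, Ivy), (12, 18, 38, Wes), (20, 9, 29, Fay), (20, 9, 29, Uma), (29, 13, 31, Ada), (29, 13, 31, Dee), (29, 13, 31, Hal), (29, 13, 31, Ned), (37, 13, 36, Ada), (37, 13, 36, Dee), (37, 13, 36, Hal), (37, 13, 36, Ned)}
(Actor ⨝ Cast) ⋈ Movie (natural join on aid): {(12, 18, 38, Ada, Gamma, Rae), (12, 18, 38, Ivy, Gamma, Rae), (12, 18, 38, Wes, Gamma, Rae), (29, 13, 31, Ada, Echo, Pat), (29, 13, 31, Ada, Helix, Fay), (29, 13, 31, Dee, Echo, Pat), (29, 13, 31, Dee, Helix, Fay), (29, 13, 31, Hal, Echo, Pat), (29, 13, 31, Hal, Helix, Fay), (29, 13, 31, Ned, Echo, Pat), (29, 13, 31, Ned, Helix, Fay), (37, 13, 36, Ada, Helix, Yan), (37, 13, 36, Dee, Helix, Yan), (37, 13, 36, Hal, Helix, Yan), (37, 13, 36, Ned, Helix, Yan)}
Apply σ_{sname != Fay}; surviving tuples: {(12, 18, 38, Ada, Gamma, Rae), (12, 18, 38, Ivy, Gamma, Rae), (12, 18, 38, Wes, Gamma, Rae), (29, 13, 31, Ada, Echo, Pat), (29, 13, 31, Dee, Echo, Pat), (29, 13, 31, Hal, Echo, Pat), (29, 13, 31, Ned, Echo, Pat), (37, 13, 36, Ada, Helix, Yan), (37, 13, 36, Dee, Helix, Yan), (37, 13, 36, Hal, Helix, Yan), (37, 13, 36, Ned, Helix, Yan)}
π[sname, sid]: project onto (sname, sid) (8 duplicate(s) eliminated) → {(Pat, 31), (Rae, 38), (Yan, 36)}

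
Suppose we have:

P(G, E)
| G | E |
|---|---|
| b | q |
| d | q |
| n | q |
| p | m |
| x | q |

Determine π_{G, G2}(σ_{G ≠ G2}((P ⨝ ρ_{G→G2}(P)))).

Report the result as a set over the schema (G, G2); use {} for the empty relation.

ρ[G→G2]: schema becomes (G2, E); tuples unchanged.
Joining P and ρ_{G→G2}(P) on E yields {(b, q, b), (b, q, d), (b, q, n), (b, q, x), (d, q, b), (d, q, d), (d, q, n), (d, q, x), (n, q, b), (n, q, d), (n, q, n), (n, q, x), (p, m, p), (x, q, b), (x, q, d), (x, q, n), (x, q, x)}.
σ[G ≠ G2]: keep tuples satisfying G ≠ G2 → {(b, q, d), (b, q, n), (b, q, x), (d, q, b), (d, q, n), (d, q, x), (n, q, b), (n, q, d), (n, q, x), (x, q, b), (x, q, d), (x, q, n)}
π_{G, G2} gives {(b, d), (b, n), (b, x), (d, b), (d, n), (d, x), (n, b), (n, d), (n, x), (x, b), (x, d), (x, n)}.

{(b, d), (b, n), (b, x), (d, b), (d, n), (d, x), (n, b), (n, d), (n, x), (x, b), (x, d), (x, n)}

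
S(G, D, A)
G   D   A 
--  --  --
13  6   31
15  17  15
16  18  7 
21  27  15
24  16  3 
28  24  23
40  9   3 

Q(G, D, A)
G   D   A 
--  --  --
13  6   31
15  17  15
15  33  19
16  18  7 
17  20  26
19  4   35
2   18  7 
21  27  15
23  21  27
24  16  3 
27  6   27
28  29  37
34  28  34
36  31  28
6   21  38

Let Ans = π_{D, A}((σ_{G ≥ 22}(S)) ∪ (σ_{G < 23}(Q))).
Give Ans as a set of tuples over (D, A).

Apply σ_{G ≥ 22}; surviving tuples: {(24, 16, 3), (28, 24, 23), (40, 9, 3)}
Apply σ_{G < 23}; surviving tuples: {(13, 6, 31), (15, 17, 15), (15, 33, 19), (16, 18, 7), (17, 20, 26), (19, 4, 35), (2, 18, 7), (21, 27, 15), (6, 21, 38)}
Set union of the two operands is {(13, 6, 31), (15, 17, 15), (15, 33, 19), (16, 18, 7), (17, 20, 26), (19, 4, 35), (2, 18, 7), (21, 27, 15), (24, 16, 3), (28, 24, 23), (40, 9, 3), (6, 21, 38)}.
Projecting to D, A (1 duplicate(s) eliminated): {(16, 3), (17, 15), (18, 7), (20, 26), (21, 38), (24, 23), (27, 15), (33, 19), (4, 35), (6, 31), (9, 3)}

{(16, 3), (17, 15), (18, 7), (20, 26), (21, 38), (24, 23), (27, 15), (33, 19), (4, 35), (6, 31), (9, 3)}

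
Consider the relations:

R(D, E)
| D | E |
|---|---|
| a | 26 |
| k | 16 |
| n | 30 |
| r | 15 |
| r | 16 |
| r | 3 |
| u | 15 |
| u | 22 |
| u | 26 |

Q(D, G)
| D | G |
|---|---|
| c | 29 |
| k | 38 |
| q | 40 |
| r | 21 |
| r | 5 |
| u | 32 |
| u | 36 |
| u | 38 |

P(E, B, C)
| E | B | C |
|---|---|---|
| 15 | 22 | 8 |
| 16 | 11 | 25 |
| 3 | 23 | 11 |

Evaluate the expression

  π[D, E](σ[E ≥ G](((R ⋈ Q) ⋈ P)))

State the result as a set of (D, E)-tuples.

R ⋈ Q (natural join on D): {(k, 16, 38), (r, 15, 21), (r, 15, 5), (r, 16, 21), (r, 16, 5), (r, 3, 21), (r, 3, 5), (u, 15, 32), (u, 15, 36), (u, 15, 38), (u, 22, 32), (u, 22, 36), (u, 22, 38), (u, 26, 32), (u, 26, 36), (u, 26, 38)}
(R ⋈ Q) ⋈ P (natural join on E): {(k, 16, 38, 11, 25), (r, 15, 21, 22, 8), (r, 15, 5, 22, 8), (r, 16, 21, 11, 25), (r, 16, 5, 11, 25), (r, 3, 21, 23, 11), (r, 3, 5, 23, 11), (u, 15, 32, 22, 8), (u, 15, 36, 22, 8), (u, 15, 38, 22, 8)}
Filtering on E ≥ G leaves {(r, 15, 5, 22, 8), (r, 16, 5, 11, 25)}.
Projecting to D, E: {(r, 15), (r, 16)}

{(r, 15), (r, 16)}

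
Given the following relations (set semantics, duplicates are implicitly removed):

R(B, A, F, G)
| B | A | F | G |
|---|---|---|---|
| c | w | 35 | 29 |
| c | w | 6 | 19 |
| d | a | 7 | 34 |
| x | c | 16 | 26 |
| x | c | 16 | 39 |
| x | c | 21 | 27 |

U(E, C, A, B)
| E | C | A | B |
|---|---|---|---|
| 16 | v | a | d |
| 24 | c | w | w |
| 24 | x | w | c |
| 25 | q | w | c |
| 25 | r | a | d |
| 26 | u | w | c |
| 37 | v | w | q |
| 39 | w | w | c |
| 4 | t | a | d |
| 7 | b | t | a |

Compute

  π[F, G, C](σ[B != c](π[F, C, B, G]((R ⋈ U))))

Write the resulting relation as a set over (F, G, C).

{(7, 34, r), (7, 34, t), (7, 34, v)}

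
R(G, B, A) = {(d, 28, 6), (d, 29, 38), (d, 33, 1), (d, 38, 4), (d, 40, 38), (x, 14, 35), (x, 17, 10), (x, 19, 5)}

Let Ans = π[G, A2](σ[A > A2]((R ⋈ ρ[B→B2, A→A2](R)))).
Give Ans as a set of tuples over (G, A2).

ρ[B→B2, A→A2]: schema becomes (G, B2, A2); tuples unchanged.
Joining R and ρ[B→B2, A→A2](R) on G yields {(d, 28, 6, 28, 6), (d, 28, 6, 29, 38), (d, 28, 6, 33, 1), (d, 28, 6, 38, 4), (d, 28, 6, 40, 38), (d, 29, 38, 28, 6), (d, 29, 38, 29, 38), (d, 29, 38, 33, 1), (d, 29, 38, 38, 4), (d, 29, 38, 40, 38), (d, 33, 1, 28, 6), (d, 33, 1, 29, 38), (d, 33, 1, 33, 1), (d, 33, 1, 38, 4), (d, 33, 1, 40, 38), (d, 38, 4, 28, 6), (d, 38, 4, 29, 38), (d, 38, 4, 33, 1), (d, 38, 4, 38, 4), (d, 38, 4, 40, 38), (d, 40, 38, 28, 6), (d, 40, 38, 29, 38), (d, 40, 38, 33, 1), (d, 40, 38, 38, 4), (d, 40, 38, 40, 38), (x, 14, 35, 14, 35), (x, 14, 35, 17, 10), (x, 14, 35, 19, 5), (x, 17, 10, 14, 35), (x, 17, 10, 17, 10), (x, 17, 10, 19, 5), (x, 19, 5, 14, 35), (x, 19, 5, 17, 10), (x, 19, 5, 19, 5)}.
Filtering on A > A2 leaves {(d, 28, 6, 33, 1), (d, 28, 6, 38, 4), (d, 29, 38, 28, 6), (d, 29, 38, 33, 1), (d, 29, 38, 38, 4), (d, 38, 4, 33, 1), (d, 40, 38, 28, 6), (d, 40, 38, 33, 1), (d, 40, 38, 38, 4), (x, 14, 35, 17, 10), (x, 14, 35, 19, 5), (x, 17, 10, 19, 5)}.
π_{G, A2} gives {(d, 1), (d, 4), (d, 6), (x, 10), (x, 5)} (7 duplicate(s) eliminated).

{(d, 1), (d, 4), (d, 6), (x, 10), (x, 5)}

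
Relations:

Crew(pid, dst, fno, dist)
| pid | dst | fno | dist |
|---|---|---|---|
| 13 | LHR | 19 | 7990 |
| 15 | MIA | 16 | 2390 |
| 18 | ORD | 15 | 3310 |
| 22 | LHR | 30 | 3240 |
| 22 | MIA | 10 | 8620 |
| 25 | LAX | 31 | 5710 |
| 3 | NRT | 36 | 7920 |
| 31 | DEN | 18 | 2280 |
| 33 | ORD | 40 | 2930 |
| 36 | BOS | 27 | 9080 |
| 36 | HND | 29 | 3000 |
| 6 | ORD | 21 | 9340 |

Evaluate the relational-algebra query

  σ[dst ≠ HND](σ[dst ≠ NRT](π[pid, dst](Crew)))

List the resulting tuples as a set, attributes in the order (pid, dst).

{(13, LHR), (15, MIA), (18, ORD), (22, LHR), (22, MIA), (25, LAX), (31, DEN), (33, ORD), (36, BOS), (6, ORD)}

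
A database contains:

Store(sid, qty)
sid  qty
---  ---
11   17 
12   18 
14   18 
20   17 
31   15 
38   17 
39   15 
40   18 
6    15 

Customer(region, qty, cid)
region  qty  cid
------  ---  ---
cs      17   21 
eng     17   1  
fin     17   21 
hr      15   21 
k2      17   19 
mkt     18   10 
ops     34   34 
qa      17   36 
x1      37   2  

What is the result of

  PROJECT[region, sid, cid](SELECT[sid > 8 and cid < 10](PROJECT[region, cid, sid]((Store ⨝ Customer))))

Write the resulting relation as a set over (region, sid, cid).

Store ⋈ Customer (natural join on qty): {(11, 17, cs, 21), (11, 17, eng, 1), (11, 17, fin, 21), (11, 17, k2, 19), (11, 17, qa, 36), (12, 18, mkt, 10), (14, 18, mkt, 10), (20, 17, cs, 21), (20, 17, eng, 1), (20, 17, fin, 21), (20, 17, k2, 19), (20, 17, qa, 36), (31, 15, hr, 21), (38, 17, cs, 21), (38, 17, eng, 1), (38, 17, fin, 21), (38, 17, k2, 19), (38, 17, qa, 36), (39, 15, hr, 21), (40, 18, mkt, 10), (6, 15, hr, 21)}
Keep only column(s) region, cid, sid: {(cs, 21, 11), (cs, 21, 20), (cs, 21, 38), (eng, 1, 11), (eng, 1, 20), (eng, 1, 38), (fin, 21, 11), (fin, 21, 20), (fin, 21, 38), (hr, 21, 31), (hr, 21, 39), (hr, 21, 6), (k2, 19, 11), (k2, 19, 20), (k2, 19, 38), (mkt, 10, 12), (mkt, 10, 14), (mkt, 10, 40), (qa, 36, 11), (qa, 36, 20), (qa, 36, 38)}
Selection sid > 8 and cid < 10: {(eng, 1, 11), (eng, 1, 20), (eng, 1, 38)}
Keep only column(s) region, sid, cid: {(eng, 11, 1), (eng, 20, 1), (eng, 38, 1)}

{(eng, 11, 1), (eng, 20, 1), (eng, 38, 1)}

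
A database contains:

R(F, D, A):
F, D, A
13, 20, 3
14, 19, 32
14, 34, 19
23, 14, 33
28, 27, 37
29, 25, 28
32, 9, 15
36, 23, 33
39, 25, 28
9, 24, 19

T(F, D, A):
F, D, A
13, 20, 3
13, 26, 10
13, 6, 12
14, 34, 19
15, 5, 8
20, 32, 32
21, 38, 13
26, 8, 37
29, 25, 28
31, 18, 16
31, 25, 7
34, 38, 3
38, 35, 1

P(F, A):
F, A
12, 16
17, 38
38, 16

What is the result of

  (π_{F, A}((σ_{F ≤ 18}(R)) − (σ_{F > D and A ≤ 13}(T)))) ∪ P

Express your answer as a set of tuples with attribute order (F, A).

{(12, 16), (13, 3), (14, 19), (14, 32), (17, 38), (38, 16), (9, 19)}

σ[F ≤ 18]: keep tuples satisfying F ≤ 18 → {(13, 20, 3), (14, 19, 32), (14, 34, 19), (9, 24, 19)}
σ[F > D and A ≤ 13]: keep tuples satisfying F > D and A ≤ 13 → {(13, 6, 12), (15, 5, 8), (31, 25, 7), (38, 35, 1)}
Set difference of the two operands is {(13, 20, 3), (14, 19, 32), (14, 34, 19), (9, 24, 19)}.
Projecting to F, A: {(13, 3), (14, 19), (14, 32), (9, 19)}
Set union of the two operands is {(12, 16), (13, 3), (14, 19), (14, 32), (17, 38), (38, 16), (9, 19)}.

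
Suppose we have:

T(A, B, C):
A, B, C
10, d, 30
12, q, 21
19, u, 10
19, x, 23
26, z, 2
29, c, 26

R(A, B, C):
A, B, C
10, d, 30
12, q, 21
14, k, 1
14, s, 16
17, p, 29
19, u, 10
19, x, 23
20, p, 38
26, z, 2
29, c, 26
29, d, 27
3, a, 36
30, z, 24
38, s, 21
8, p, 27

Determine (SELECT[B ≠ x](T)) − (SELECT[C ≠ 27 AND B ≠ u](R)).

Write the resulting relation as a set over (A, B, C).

{(19, u, 10)}

Selection B ≠ x: {(10, d, 30), (12, q, 21), (19, u, 10), (26, z, 2), (29, c, 26)}
Selection C ≠ 27 AND B ≠ u: {(10, d, 30), (12, q, 21), (14, k, 1), (14, s, 16), (17, p, 29), (19, x, 23), (20, p, 38), (26, z, 2), (29, c, 26), (3, a, 36), (30, z, 24), (38, s, 21)}
Difference: {(10, d, 30), (12, q, 21), (19, u, 10), (26, z, 2), (29, c, 26)} with {(10, d, 30), (12, q, 21), (14, k, 1), (14, s, 16), (17, p, 29), (19, x, 23), (20, p, 38), (26, z, 2), (29, c, 26), (3, a, 36), (30, z, 24), (38, s, 21)} → {(19, u, 10)}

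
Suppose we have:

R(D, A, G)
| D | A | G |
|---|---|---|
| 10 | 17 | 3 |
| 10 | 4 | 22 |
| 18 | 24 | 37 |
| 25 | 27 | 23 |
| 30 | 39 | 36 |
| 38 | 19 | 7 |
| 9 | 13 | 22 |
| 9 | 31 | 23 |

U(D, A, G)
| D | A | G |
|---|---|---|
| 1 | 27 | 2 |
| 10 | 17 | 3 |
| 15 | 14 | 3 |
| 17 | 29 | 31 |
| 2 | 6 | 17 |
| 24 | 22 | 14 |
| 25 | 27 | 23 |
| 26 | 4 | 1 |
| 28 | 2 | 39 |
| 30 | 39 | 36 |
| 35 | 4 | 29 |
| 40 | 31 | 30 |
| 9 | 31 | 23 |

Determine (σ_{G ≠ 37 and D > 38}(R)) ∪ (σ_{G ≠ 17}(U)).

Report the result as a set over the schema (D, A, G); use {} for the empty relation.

{(1, 27, 2), (10, 17, 3), (15, 14, 3), (17, 29, 31), (24, 22, 14), (25, 27, 23), (26, 4, 1), (28, 2, 39), (30, 39, 36), (35, 4, 29), (40, 31, 30), (9, 31, 23)}

Selection G ≠ 37 and D > 38: {}
Selection G ≠ 17: {(1, 27, 2), (10, 17, 3), (15, 14, 3), (17, 29, 31), (24, 22, 14), (25, 27, 23), (26, 4, 1), (28, 2, 39), (30, 39, 36), (35, 4, 29), (40, 31, 30), (9, 31, 23)}
Union: {} with {(1, 27, 2), (10, 17, 3), (15, 14, 3), (17, 29, 31), (24, 22, 14), (25, 27, 23), (26, 4, 1), (28, 2, 39), (30, 39, 36), (35, 4, 29), (40, 31, 30), (9, 31, 23)} → {(1, 27, 2), (10, 17, 3), (15, 14, 3), (17, 29, 31), (24, 22, 14), (25, 27, 23), (26, 4, 1), (28, 2, 39), (30, 39, 36), (35, 4, 29), (40, 31, 30), (9, 31, 23)}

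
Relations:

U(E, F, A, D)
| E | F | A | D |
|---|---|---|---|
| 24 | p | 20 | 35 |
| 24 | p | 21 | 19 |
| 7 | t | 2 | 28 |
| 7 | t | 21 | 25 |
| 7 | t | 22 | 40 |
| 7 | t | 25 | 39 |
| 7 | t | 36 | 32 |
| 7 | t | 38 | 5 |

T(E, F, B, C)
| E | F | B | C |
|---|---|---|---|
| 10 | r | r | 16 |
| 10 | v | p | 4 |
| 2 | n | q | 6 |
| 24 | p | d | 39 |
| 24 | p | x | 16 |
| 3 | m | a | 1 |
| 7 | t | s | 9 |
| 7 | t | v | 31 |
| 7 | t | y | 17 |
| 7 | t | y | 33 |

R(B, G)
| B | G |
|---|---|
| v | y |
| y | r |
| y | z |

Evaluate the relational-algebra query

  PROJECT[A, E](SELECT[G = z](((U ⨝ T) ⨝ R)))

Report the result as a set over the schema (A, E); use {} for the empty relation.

Joining U and T on E, F yields {(24, p, 20, 35, d, 39), (24, p, 20, 35, x, 16), (24, p, 21, 19, d, 39), (24, p, 21, 19, x, 16), (7, t, 2, 28, s, 9), (7, t, 2, 28, v, 31), (7, t, 2, 28, y, 17), (7, t, 2, 28, y, 33), (7, t, 21, 25, s, 9), (7, t, 21, 25, v, 31), (7, t, 21, 25, y, 17), (7, t, 21, 25, y, 33), (7, t, 22, 40, s, 9), (7, t, 22, 40, v, 31), (7, t, 22, 40, y, 17), (7, t, 22, 40, y, 33), (7, t, 25, 39, s, 9), (7, t, 25, 39, v, 31), (7, t, 25, 39, y, 17), (7, t, 25, 39, y, 33), (7, t, 36, 32, s, 9), (7, t, 36, 32, v, 31), (7, t, 36, 32, y, 17), (7, t, 36, 32, y, 33), (7, t, 38, 5, s, 9), (7, t, 38, 5, v, 31), (7, t, 38, 5, y, 17), (7, t, 38, 5, y, 33)}.
Joining (U ⨝ T) and R on B yields {(7, t, 2, 28, v, 31, y), (7, t, 2, 28, y, 17, r), (7, t, 2, 28, y, 17, z), (7, t, 2, 28, y, 33, r), (7, t, 2, 28, y, 33, z), (7, t, 21, 25, v, 31, y), (7, t, 21, 25, y, 17, r), (7, t, 21, 25, y, 17, z), (7, t, 21, 25, y, 33, r), (7, t, 21, 25, y, 33, z), (7, t, 22, 40, v, 31, y), (7, t, 22, 40, y, 17, r), (7, t, 22, 40, y, 17, z), (7, t, 22, 40, y, 33, r), (7, t, 22, 40, y, 33, z), (7, t, 25, 39, v, 31, y), (7, t, 25, 39, y, 17, r), (7, t, 25, 39, y, 17, z), (7, t, 25, 39, y, 33, r), (7, t, 25, 39, y, 33, z), (7, t, 36, 32, v, 31, y), (7, t, 36, 32, y, 17, r), (7, t, 36, 32, y, 17, z), (7, t, 36, 32, y, 33, r), (7, t, 36, 32, y, 33, z), (7, t, 38, 5, v, 31, y), (7, t, 38, 5, y, 17, r), (7, t, 38, 5, y, 17, z), (7, t, 38, 5, y, 33, r), (7, t, 38, 5, y, 33, z)}.
Filtering on G = z leaves {(7, t, 2, 28, y, 17, z), (7, t, 2, 28, y, 33, z), (7, t, 21, 25, y, 17, z), (7, t, 21, 25, y, 33, z), (7, t, 22, 40, y, 17, z), (7, t, 22, 40, y, 33, z), (7, t, 25, 39, y, 17, z), (7, t, 25, 39, y, 33, z), (7, t, 36, 32, y, 17, z), (7, t, 36, 32, y, 33, z), (7, t, 38, 5, y, 17, z), (7, t, 38, 5, y, 33, z)}.
π[A, E]: project onto (A, E) (6 duplicate(s) eliminated) → {(2, 7), (21, 7), (22, 7), (25, 7), (36, 7), (38, 7)}

{(2, 7), (21, 7), (22, 7), (25, 7), (36, 7), (38, 7)}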